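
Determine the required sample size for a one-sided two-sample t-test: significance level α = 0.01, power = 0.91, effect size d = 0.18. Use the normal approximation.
n = 831 per group

Sample size formula (two-sample t-test, normal approximation):
n = 2 · ((z_α + z_β) / d)²

z_α = 2.326 (for α = 0.01, one-sided)
z_β = 1.341 (for power = 0.91)
d = 0.18

n = 2 · ((2.326 + 1.341) / 0.18)²
n = 2 · (20.372)²
n ≈ 830.04
Round up to the next whole number: n = 831 per group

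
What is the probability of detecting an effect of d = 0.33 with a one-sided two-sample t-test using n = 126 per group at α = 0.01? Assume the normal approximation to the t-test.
Power ≈ 0.62

Power calculation (two-sample t-test, normal approximation):
z_β = d · √(n/2) - z_α
z_β = 0.33 · √(126/2) - 2.326
z_β = 0.33 · 7.937 - 2.326
z_β = 0.293

Power = Φ(z_β) = Φ(0.293) ≈ 0.615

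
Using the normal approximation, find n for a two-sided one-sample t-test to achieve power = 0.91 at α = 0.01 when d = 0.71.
n = 31

Sample size formula (one-sample t-test, normal approximation):
n = ((z_{α/2} + z_β) / d)²

z_{α/2} = 2.576 (for α = 0.01, two-sided)
z_β = 1.341 (for power = 0.91)
d = 0.71

n = ((2.576 + 1.341) / 0.71)²
n = (5.517)²
n ≈ 30.44
Round up to the next whole number: n = 31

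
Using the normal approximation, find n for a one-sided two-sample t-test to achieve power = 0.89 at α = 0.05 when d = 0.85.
n = 23 per group

Sample size formula (two-sample t-test, normal approximation):
n = 2 · ((z_α + z_β) / d)²

z_α = 1.645 (for α = 0.05, one-sided)
z_β = 1.227 (for power = 0.89)
d = 0.85

n = 2 · ((1.645 + 1.227) / 0.85)²
n = 2 · (3.379)²
n ≈ 22.84
Round up to the next whole number: n = 23 per group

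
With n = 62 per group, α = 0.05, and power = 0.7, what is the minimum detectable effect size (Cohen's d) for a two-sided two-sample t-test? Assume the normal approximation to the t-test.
d ≈ 0.45

Minimum detectable effect (two-sample t-test, normal approximation):
d = (z_{α/2} + z_β) / √(n/2)
d = (1.960 + 0.524) / √(62/2)
d = 2.484 / 5.568
d ≈ 0.45

By Cohen's convention (0.2 small / 0.5 medium / 0.8 large): small effect.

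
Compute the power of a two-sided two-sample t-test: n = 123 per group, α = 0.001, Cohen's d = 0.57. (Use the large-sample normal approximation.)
Power ≈ 0.88

Power calculation (two-sample t-test, normal approximation):
z_β = d · √(n/2) - z_{α/2}
z_β = 0.57 · √(123/2) - 3.291
z_β = 0.57 · 7.842 - 3.291
z_β = 1.180

Power = Φ(z_β) = Φ(1.180) ≈ 0.881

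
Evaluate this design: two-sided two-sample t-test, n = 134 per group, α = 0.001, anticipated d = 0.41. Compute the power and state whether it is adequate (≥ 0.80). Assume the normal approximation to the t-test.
Power ≈ 0.53; the study is underpowered (power < 0.80)

Power calculation (two-sample t-test, normal approximation):
z_β = d · √(n/2) - z_{α/2}
z_β = 0.41 · √(134/2) - 3.291
z_β = 0.41 · 8.185 - 3.291
z_β = 0.065

Power = Φ(z_β) = Φ(0.065) ≈ 0.526

Effect size d = 0.41 is small by Cohen's convention (0.2/0.5/0.8).

Threshold: power ≥ 0.80 is conventionally adequate.
Power ≈ 0.53 → the study is underpowered (power < 0.80).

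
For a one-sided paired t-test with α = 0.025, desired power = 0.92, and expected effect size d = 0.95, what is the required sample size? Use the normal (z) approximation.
n = 13 pairs

Sample size formula (paired t-test, normal approximation):
n = ((z_α + z_β) / d)²

z_α = 1.960 (for α = 0.025, one-sided)
z_β = 1.405 (for power = 0.92)
d = 0.95

n = ((1.960 + 1.405) / 0.95)²
n = (3.542)²
n ≈ 12.55
Round up to the next whole number: n = 13 pairs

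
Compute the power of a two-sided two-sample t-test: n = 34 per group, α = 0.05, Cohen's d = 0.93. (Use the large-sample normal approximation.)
Power ≈ 0.97

Power calculation (two-sample t-test, normal approximation):
z_β = d · √(n/2) - z_{α/2}
z_β = 0.93 · √(34/2) - 1.960
z_β = 0.93 · 4.123 - 1.960
z_β = 1.875

Power = Φ(z_β) = Φ(1.875) ≈ 0.970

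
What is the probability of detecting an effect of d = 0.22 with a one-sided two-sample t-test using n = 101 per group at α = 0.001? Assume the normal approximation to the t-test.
Power ≈ 0.06

Power calculation (two-sample t-test, normal approximation):
z_β = d · √(n/2) - z_α
z_β = 0.22 · √(101/2) - 3.090
z_β = 0.22 · 7.106 - 3.090
z_β = -1.527

Power = Φ(z_β) = Φ(-1.527) ≈ 0.063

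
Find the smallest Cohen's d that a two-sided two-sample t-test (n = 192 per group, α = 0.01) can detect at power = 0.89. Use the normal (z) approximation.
d ≈ 0.39

Minimum detectable effect (two-sample t-test, normal approximation):
d = (z_{α/2} + z_β) / √(n/2)
d = (2.576 + 1.227) / √(192/2)
d = 3.802 / 9.798
d ≈ 0.39

By Cohen's convention (0.2 small / 0.5 medium / 0.8 large): small effect.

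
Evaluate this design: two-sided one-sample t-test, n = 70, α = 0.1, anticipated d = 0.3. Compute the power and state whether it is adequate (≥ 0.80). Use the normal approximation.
Power ≈ 0.81; the study is adequately powered (power ≥ 0.80)

Power calculation (one-sample t-test, normal approximation):
z_β = d · √n - z_{α/2}
z_β = 0.3 · √70 - 1.645
z_β = 0.3 · 8.367 - 1.645
z_β = 0.865

Power = Φ(z_β) = Φ(0.865) ≈ 0.807

Effect size d = 0.3 is small by Cohen's convention (0.2/0.5/0.8).

Threshold: power ≥ 0.80 is conventionally adequate.
Power ≈ 0.81 → the study is adequately powered (power ≥ 0.80).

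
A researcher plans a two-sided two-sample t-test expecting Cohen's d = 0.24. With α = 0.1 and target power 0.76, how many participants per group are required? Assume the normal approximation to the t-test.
n = 192 per group

Sample size formula (two-sample t-test, normal approximation):
n = 2 · ((z_{α/2} + z_β) / d)²

z_{α/2} = 1.645 (for α = 0.1, two-sided)
z_β = 0.706 (for power = 0.76)
d = 0.24

n = 2 · ((1.645 + 0.706) / 0.24)²
n = 2 · (9.796)²
n ≈ 191.92
Round up to the next whole number: n = 192 per group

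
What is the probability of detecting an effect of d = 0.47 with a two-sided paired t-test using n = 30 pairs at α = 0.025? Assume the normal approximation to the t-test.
Power ≈ 0.63

Power calculation (paired t-test, normal approximation):
z_β = d · √n - z_{α/2}
z_β = 0.47 · √30 - 2.241
z_β = 0.47 · 5.477 - 2.241
z_β = 0.333

Power = Φ(z_β) = Φ(0.333) ≈ 0.630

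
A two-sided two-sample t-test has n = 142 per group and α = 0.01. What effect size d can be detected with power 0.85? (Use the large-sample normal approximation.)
d ≈ 0.43

Minimum detectable effect (two-sample t-test, normal approximation):
d = (z_{α/2} + z_β) / √(n/2)
d = (2.576 + 1.036) / √(142/2)
d = 3.612 / 8.426
d ≈ 0.43

By Cohen's convention (0.2 small / 0.5 medium / 0.8 large): small effect.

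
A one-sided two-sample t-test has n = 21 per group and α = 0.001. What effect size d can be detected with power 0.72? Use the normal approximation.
d ≈ 1.13

Minimum detectable effect (two-sample t-test, normal approximation):
d = (z_α + z_β) / √(n/2)
d = (3.090 + 0.583) / √(21/2)
d = 3.673 / 3.240
d ≈ 1.13

By Cohen's convention (0.2 small / 0.5 medium / 0.8 large): large effect.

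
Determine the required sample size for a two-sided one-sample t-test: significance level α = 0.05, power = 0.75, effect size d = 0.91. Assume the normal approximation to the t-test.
n = 9

Sample size formula (one-sample t-test, normal approximation):
n = ((z_{α/2} + z_β) / d)²

z_{α/2} = 1.960 (for α = 0.05, two-sided)
z_β = 0.674 (for power = 0.75)
d = 0.91

n = ((1.960 + 0.674) / 0.91)²
n = (2.895)²
n ≈ 8.38
Round up to the next whole number: n = 9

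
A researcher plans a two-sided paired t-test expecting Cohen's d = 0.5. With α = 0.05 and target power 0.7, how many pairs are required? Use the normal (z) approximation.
n = 25 pairs

Sample size formula (paired t-test, normal approximation):
n = ((z_{α/2} + z_β) / d)²

z_{α/2} = 1.960 (for α = 0.05, two-sided)
z_β = 0.524 (for power = 0.7)
d = 0.5

n = ((1.960 + 0.524) / 0.5)²
n = (4.968)²
n ≈ 24.68
Round up to the next whole number: n = 25 pairs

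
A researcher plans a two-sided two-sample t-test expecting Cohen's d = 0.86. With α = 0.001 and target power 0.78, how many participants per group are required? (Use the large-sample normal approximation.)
n = 45 per group

Sample size formula (two-sample t-test, normal approximation):
n = 2 · ((z_{α/2} + z_β) / d)²

z_{α/2} = 3.291 (for α = 0.001, two-sided)
z_β = 0.772 (for power = 0.78)
d = 0.86

n = 2 · ((3.291 + 0.772) / 0.86)²
n = 2 · (4.724)²
n ≈ 44.63
Round up to the next whole number: n = 45 per group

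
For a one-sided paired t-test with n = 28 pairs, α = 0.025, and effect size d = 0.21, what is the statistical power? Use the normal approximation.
Power ≈ 0.20

Power calculation (paired t-test, normal approximation):
z_β = d · √n - z_α
z_β = 0.21 · √28 - 1.960
z_β = 0.21 · 5.292 - 1.960
z_β = -0.849

Power = Φ(z_β) = Φ(-0.849) ≈ 0.198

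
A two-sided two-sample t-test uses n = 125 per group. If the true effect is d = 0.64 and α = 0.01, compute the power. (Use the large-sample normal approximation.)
Power ≈ 0.99

Power calculation (two-sample t-test, normal approximation):
z_β = d · √(n/2) - z_{α/2}
z_β = 0.64 · √(125/2) - 2.576
z_β = 0.64 · 7.906 - 2.576
z_β = 2.484

Power = Φ(z_β) = Φ(2.484) ≈ 0.994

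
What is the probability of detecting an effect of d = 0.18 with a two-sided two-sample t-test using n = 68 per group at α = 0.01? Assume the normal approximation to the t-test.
Power ≈ 0.06

Power calculation (two-sample t-test, normal approximation):
z_β = d · √(n/2) - z_{α/2}
z_β = 0.18 · √(68/2) - 2.576
z_β = 0.18 · 5.831 - 2.576
z_β = -1.526

Power = Φ(z_β) = Φ(-1.526) ≈ 0.063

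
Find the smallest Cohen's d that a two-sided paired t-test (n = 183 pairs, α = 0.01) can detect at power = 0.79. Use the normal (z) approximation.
d ≈ 0.25

Minimum detectable effect (paired t-test, normal approximation):
d = (z_{α/2} + z_β) / √n
d = (2.576 + 0.806) / √183
d = 3.382 / 13.528
d ≈ 0.25

By Cohen's convention (0.2 small / 0.5 medium / 0.8 large): small effect.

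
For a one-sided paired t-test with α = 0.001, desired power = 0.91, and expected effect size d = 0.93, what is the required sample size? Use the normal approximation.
n = 23 pairs

Sample size formula (paired t-test, normal approximation):
n = ((z_α + z_β) / d)²

z_α = 3.090 (for α = 0.001, one-sided)
z_β = 1.341 (for power = 0.91)
d = 0.93

n = ((3.090 + 1.341) / 0.93)²
n = (4.765)²
n ≈ 22.71
Round up to the next whole number: n = 23 pairs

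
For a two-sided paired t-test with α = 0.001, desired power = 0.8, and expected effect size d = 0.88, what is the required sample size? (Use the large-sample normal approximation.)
n = 23 pairs

Sample size formula (paired t-test, normal approximation):
n = ((z_{α/2} + z_β) / d)²

z_{α/2} = 3.291 (for α = 0.001, two-sided)
z_β = 0.842 (for power = 0.8)
d = 0.88

n = ((3.291 + 0.842) / 0.88)²
n = (4.697)²
n ≈ 22.06
Round up to the next whole number: n = 23 pairs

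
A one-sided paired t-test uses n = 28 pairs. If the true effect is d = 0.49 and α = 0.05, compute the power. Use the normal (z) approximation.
Power ≈ 0.83

Power calculation (paired t-test, normal approximation):
z_β = d · √n - z_α
z_β = 0.49 · √28 - 1.645
z_β = 0.49 · 5.292 - 1.645
z_β = 0.948

Power = Φ(z_β) = Φ(0.948) ≈ 0.828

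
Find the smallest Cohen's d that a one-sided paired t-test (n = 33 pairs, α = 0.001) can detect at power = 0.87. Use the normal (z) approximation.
d ≈ 0.73

Minimum detectable effect (paired t-test, normal approximation):
d = (z_α + z_β) / √n
d = (3.090 + 1.126) / √33
d = 4.217 / 5.745
d ≈ 0.73

By Cohen's convention (0.2 small / 0.5 medium / 0.8 large): medium effect.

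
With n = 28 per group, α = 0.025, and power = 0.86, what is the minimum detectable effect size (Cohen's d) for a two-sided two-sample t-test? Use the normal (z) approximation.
d ≈ 0.89

Minimum detectable effect (two-sample t-test, normal approximation):
d = (z_{α/2} + z_β) / √(n/2)
d = (2.241 + 1.080) / √(28/2)
d = 3.322 / 3.742
d ≈ 0.89

By Cohen's convention (0.2 small / 0.5 medium / 0.8 large): large effect.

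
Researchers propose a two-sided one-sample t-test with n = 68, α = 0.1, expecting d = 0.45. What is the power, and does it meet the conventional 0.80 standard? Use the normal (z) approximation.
Power ≈ 0.98; the study is adequately powered (power ≥ 0.80)

Power calculation (one-sample t-test, normal approximation):
z_β = d · √n - z_{α/2}
z_β = 0.45 · √68 - 1.645
z_β = 0.45 · 8.246 - 1.645
z_β = 2.066

Power = Φ(z_β) = Φ(2.066) ≈ 0.981

Effect size d = 0.45 is small by Cohen's convention (0.2/0.5/0.8).

Threshold: power ≥ 0.80 is conventionally adequate.
Power ≈ 0.98 → the study is adequately powered (power ≥ 0.80).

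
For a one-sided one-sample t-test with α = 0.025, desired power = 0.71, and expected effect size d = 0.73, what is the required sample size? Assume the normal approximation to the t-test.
n = 12

Sample size formula (one-sample t-test, normal approximation):
n = ((z_α + z_β) / d)²

z_α = 1.960 (for α = 0.025, one-sided)
z_β = 0.553 (for power = 0.71)
d = 0.73

n = ((1.960 + 0.553) / 0.73)²
n = (3.442)²
n ≈ 11.85
Round up to the next whole number: n = 12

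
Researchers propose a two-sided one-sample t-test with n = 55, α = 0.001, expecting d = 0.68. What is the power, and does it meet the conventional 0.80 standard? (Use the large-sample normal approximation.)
Power ≈ 0.96; the study is adequately powered (power ≥ 0.80)

Power calculation (one-sample t-test, normal approximation):
z_β = d · √n - z_{α/2}
z_β = 0.68 · √55 - 3.291
z_β = 0.68 · 7.416 - 3.291
z_β = 1.752

Power = Φ(z_β) = Φ(1.752) ≈ 0.960

Effect size d = 0.68 is medium by Cohen's convention (0.2/0.5/0.8).

Threshold: power ≥ 0.80 is conventionally adequate.
Power ≈ 0.96 → the study is adequately powered (power ≥ 0.80).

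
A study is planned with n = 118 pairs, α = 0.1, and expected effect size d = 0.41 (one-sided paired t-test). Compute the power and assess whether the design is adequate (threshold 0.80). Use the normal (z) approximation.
Power ≈ 1.00; the study is adequately powered (power ≥ 0.80)

Power calculation (paired t-test, normal approximation):
z_β = d · √n - z_α
z_β = 0.41 · √118 - 1.282
z_β = 0.41 · 10.863 - 1.282
z_β = 3.172

Power = Φ(z_β) = Φ(3.172) ≈ 0.999

Effect size d = 0.41 is small by Cohen's convention (0.2/0.5/0.8).

Threshold: power ≥ 0.80 is conventionally adequate.
Power ≈ 1.00 → the study is adequately powered (power ≥ 0.80).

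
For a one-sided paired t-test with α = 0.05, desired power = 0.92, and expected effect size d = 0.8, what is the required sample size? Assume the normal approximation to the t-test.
n = 15 pairs

Sample size formula (paired t-test, normal approximation):
n = ((z_α + z_β) / d)²

z_α = 1.645 (for α = 0.05, one-sided)
z_β = 1.405 (for power = 0.92)
d = 0.8

n = ((1.645 + 1.405) / 0.8)²
n = (3.813)²
n ≈ 14.54
Round up to the next whole number: n = 15 pairs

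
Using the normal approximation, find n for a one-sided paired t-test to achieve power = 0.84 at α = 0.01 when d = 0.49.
n = 46 pairs

Sample size formula (paired t-test, normal approximation):
n = ((z_α + z_β) / d)²

z_α = 2.326 (for α = 0.01, one-sided)
z_β = 0.994 (for power = 0.84)
d = 0.49

n = ((2.326 + 0.994) / 0.49)²
n = (6.776)²
n ≈ 45.91
Round up to the next whole number: n = 46 pairs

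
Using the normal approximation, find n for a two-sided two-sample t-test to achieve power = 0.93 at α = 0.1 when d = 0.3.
n = 217 per group

Sample size formula (two-sample t-test, normal approximation):
n = 2 · ((z_{α/2} + z_β) / d)²

z_{α/2} = 1.645 (for α = 0.1, two-sided)
z_β = 1.476 (for power = 0.93)
d = 0.3

n = 2 · ((1.645 + 1.476) / 0.3)²
n = 2 · (10.403)²
n ≈ 216.44
Round up to the next whole number: n = 217 per group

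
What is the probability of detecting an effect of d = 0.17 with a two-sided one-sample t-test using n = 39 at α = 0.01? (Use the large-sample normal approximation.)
Power ≈ 0.06

Power calculation (one-sample t-test, normal approximation):
z_β = d · √n - z_{α/2}
z_β = 0.17 · √39 - 2.576
z_β = 0.17 · 6.245 - 2.576
z_β = -1.514

Power = Φ(z_β) = Φ(-1.514) ≈ 0.065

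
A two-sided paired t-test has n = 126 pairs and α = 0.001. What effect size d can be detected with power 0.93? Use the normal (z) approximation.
d ≈ 0.42

Minimum detectable effect (paired t-test, normal approximation):
d = (z_{α/2} + z_β) / √n
d = (3.291 + 1.476) / √126
d = 4.766 / 11.225
d ≈ 0.42

By Cohen's convention (0.2 small / 0.5 medium / 0.8 large): small effect.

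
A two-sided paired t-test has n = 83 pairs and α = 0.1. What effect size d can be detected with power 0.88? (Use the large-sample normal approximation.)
d ≈ 0.31

Minimum detectable effect (paired t-test, normal approximation):
d = (z_{α/2} + z_β) / √n
d = (1.645 + 1.175) / √83
d = 2.820 / 9.110
d ≈ 0.31

By Cohen's convention (0.2 small / 0.5 medium / 0.8 large): small effect.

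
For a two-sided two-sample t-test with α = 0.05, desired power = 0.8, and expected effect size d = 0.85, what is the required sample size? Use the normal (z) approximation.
n = 22 per group

Sample size formula (two-sample t-test, normal approximation):
n = 2 · ((z_{α/2} + z_β) / d)²

z_{α/2} = 1.960 (for α = 0.05, two-sided)
z_β = 0.842 (for power = 0.8)
d = 0.85

n = 2 · ((1.960 + 0.842) / 0.85)²
n = 2 · (3.296)²
n ≈ 21.73
Round up to the next whole number: n = 22 per group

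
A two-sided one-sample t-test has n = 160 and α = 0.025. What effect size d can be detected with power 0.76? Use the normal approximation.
d ≈ 0.23

Minimum detectable effect (one-sample t-test, normal approximation):
d = (z_{α/2} + z_β) / √n
d = (2.241 + 0.706) / √160
d = 2.948 / 12.649
d ≈ 0.23

By Cohen's convention (0.2 small / 0.5 medium / 0.8 large): small effect.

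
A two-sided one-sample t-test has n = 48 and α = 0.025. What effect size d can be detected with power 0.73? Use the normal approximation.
d ≈ 0.41

Minimum detectable effect (one-sample t-test, normal approximation):
d = (z_{α/2} + z_β) / √n
d = (2.241 + 0.613) / √48
d = 2.854 / 6.928
d ≈ 0.41

By Cohen's convention (0.2 small / 0.5 medium / 0.8 large): small effect.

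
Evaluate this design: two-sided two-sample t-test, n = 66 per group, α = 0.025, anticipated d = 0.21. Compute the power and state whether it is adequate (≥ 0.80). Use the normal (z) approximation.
Power ≈ 0.15; the study is underpowered (power < 0.80)

Power calculation (two-sample t-test, normal approximation):
z_β = d · √(n/2) - z_{α/2}
z_β = 0.21 · √(66/2) - 2.241
z_β = 0.21 · 5.745 - 2.241
z_β = -1.035

Power = Φ(z_β) = Φ(-1.035) ≈ 0.150

Effect size d = 0.21 is small by Cohen's convention (0.2/0.5/0.8).

Threshold: power ≥ 0.80 is conventionally adequate.
Power ≈ 0.15 → the study is underpowered (power < 0.80).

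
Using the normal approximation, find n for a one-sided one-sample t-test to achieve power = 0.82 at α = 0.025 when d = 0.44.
n = 43

Sample size formula (one-sample t-test, normal approximation):
n = ((z_α + z_β) / d)²

z_α = 1.960 (for α = 0.025, one-sided)
z_β = 0.915 (for power = 0.82)
d = 0.44

n = ((1.960 + 0.915) / 0.44)²
n = (6.534)²
n ≈ 42.69
Round up to the next whole number: n = 43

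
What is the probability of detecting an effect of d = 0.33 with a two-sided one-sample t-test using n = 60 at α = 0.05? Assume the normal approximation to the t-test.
Power ≈ 0.72

Power calculation (one-sample t-test, normal approximation):
z_β = d · √n - z_{α/2}
z_β = 0.33 · √60 - 1.960
z_β = 0.33 · 7.746 - 1.960
z_β = 0.596

Power = Φ(z_β) = Φ(0.596) ≈ 0.724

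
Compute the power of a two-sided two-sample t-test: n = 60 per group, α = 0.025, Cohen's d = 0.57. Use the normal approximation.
Power ≈ 0.81

Power calculation (two-sample t-test, normal approximation):
z_β = d · √(n/2) - z_{α/2}
z_β = 0.57 · √(60/2) - 2.241
z_β = 0.57 · 5.477 - 2.241
z_β = 0.881

Power = Φ(z_β) = Φ(0.881) ≈ 0.811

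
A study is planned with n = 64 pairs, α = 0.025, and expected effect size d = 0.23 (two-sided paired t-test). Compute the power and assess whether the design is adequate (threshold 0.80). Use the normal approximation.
Power ≈ 0.34; the study is underpowered (power < 0.80)

Power calculation (paired t-test, normal approximation):
z_β = d · √n - z_{α/2}
z_β = 0.23 · √64 - 2.241
z_β = 0.23 · 8.000 - 2.241
z_β = -0.401

Power = Φ(z_β) = Φ(-0.401) ≈ 0.344

Effect size d = 0.23 is small by Cohen's convention (0.2/0.5/0.8).

Threshold: power ≥ 0.80 is conventionally adequate.
Power ≈ 0.34 → the study is underpowered (power < 0.80).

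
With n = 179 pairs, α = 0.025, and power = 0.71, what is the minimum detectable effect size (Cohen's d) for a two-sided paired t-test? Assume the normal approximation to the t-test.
d ≈ 0.21

Minimum detectable effect (paired t-test, normal approximation):
d = (z_{α/2} + z_β) / √n
d = (2.241 + 0.553) / √179
d = 2.795 / 13.379
d ≈ 0.21

By Cohen's convention (0.2 small / 0.5 medium / 0.8 large): small effect.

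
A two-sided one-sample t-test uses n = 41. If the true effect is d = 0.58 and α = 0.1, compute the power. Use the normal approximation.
Power ≈ 0.98

Power calculation (one-sample t-test, normal approximation):
z_β = d · √n - z_{α/2}
z_β = 0.58 · √41 - 1.645
z_β = 0.58 · 6.403 - 1.645
z_β = 2.069

Power = Φ(z_β) = Φ(2.069) ≈ 0.981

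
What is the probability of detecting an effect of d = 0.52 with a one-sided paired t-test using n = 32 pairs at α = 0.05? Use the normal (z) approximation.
Power ≈ 0.90

Power calculation (paired t-test, normal approximation):
z_β = d · √n - z_α
z_β = 0.52 · √32 - 1.645
z_β = 0.52 · 5.657 - 1.645
z_β = 1.297

Power = Φ(z_β) = Φ(1.297) ≈ 0.903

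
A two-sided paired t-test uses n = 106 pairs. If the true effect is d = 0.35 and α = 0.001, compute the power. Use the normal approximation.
Power ≈ 0.62

Power calculation (paired t-test, normal approximation):
z_β = d · √n - z_{α/2}
z_β = 0.35 · √106 - 3.291
z_β = 0.35 · 10.296 - 3.291
z_β = 0.313

Power = Φ(z_β) = Φ(0.313) ≈ 0.623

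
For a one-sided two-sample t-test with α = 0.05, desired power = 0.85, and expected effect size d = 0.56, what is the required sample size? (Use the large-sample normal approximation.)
n = 46 per group

Sample size formula (two-sample t-test, normal approximation):
n = 2 · ((z_α + z_β) / d)²

z_α = 1.645 (for α = 0.05, one-sided)
z_β = 1.036 (for power = 0.85)
d = 0.56

n = 2 · ((1.645 + 1.036) / 0.56)²
n = 2 · (4.788)²
n ≈ 45.85
Round up to the next whole number: n = 46 per group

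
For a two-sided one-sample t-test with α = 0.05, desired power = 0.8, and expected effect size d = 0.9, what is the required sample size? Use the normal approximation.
n = 10

Sample size formula (one-sample t-test, normal approximation):
n = ((z_{α/2} + z_β) / d)²

z_{α/2} = 1.960 (for α = 0.05, two-sided)
z_β = 0.842 (for power = 0.8)
d = 0.9

n = ((1.960 + 0.842) / 0.9)²
n = (3.113)²
n ≈ 9.69
Round up to the next whole number: n = 10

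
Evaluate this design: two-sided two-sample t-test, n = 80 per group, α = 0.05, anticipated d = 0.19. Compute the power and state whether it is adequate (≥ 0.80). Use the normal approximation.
Power ≈ 0.22; the study is underpowered (power < 0.80)

Power calculation (two-sample t-test, normal approximation):
z_β = d · √(n/2) - z_{α/2}
z_β = 0.19 · √(80/2) - 1.960
z_β = 0.19 · 6.325 - 1.960
z_β = -0.758

Power = Φ(z_β) = Φ(-0.758) ≈ 0.224

Effect size d = 0.19 is very small by Cohen's convention (0.2/0.5/0.8).

Threshold: power ≥ 0.80 is conventionally adequate.
Power ≈ 0.22 → the study is underpowered (power < 0.80).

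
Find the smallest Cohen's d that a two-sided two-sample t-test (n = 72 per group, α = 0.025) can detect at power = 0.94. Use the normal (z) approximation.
d ≈ 0.63

Minimum detectable effect (two-sample t-test, normal approximation):
d = (z_{α/2} + z_β) / √(n/2)
d = (2.241 + 1.555) / √(72/2)
d = 3.796 / 6.000
d ≈ 0.63

By Cohen's convention (0.2 small / 0.5 medium / 0.8 large): medium effect.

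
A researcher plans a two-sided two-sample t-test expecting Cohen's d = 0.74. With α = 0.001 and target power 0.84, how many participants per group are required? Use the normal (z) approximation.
n = 68 per group

Sample size formula (two-sample t-test, normal approximation):
n = 2 · ((z_{α/2} + z_β) / d)²

z_{α/2} = 3.291 (for α = 0.001, two-sided)
z_β = 0.994 (for power = 0.84)
d = 0.74

n = 2 · ((3.291 + 0.994) / 0.74)²
n = 2 · (5.791)²
n ≈ 67.07
Round up to the next whole number: n = 68 per group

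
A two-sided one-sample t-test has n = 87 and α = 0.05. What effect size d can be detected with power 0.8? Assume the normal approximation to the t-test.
d ≈ 0.30

Minimum detectable effect (one-sample t-test, normal approximation):
d = (z_{α/2} + z_β) / √n
d = (1.960 + 0.842) / √87
d = 2.802 / 9.327
d ≈ 0.30

By Cohen's convention (0.2 small / 0.5 medium / 0.8 large): small effect.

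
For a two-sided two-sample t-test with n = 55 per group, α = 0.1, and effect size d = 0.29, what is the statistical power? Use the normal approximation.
Power ≈ 0.45

Power calculation (two-sample t-test, normal approximation):
z_β = d · √(n/2) - z_{α/2}
z_β = 0.29 · √(55/2) - 1.645
z_β = 0.29 · 5.244 - 1.645
z_β = -0.124

Power = Φ(z_β) = Φ(-0.124) ≈ 0.451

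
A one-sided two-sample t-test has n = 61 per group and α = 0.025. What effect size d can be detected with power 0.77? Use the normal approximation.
d ≈ 0.49

Minimum detectable effect (two-sample t-test, normal approximation):
d = (z_α + z_β) / √(n/2)
d = (1.960 + 0.739) / √(61/2)
d = 2.699 / 5.523
d ≈ 0.49

By Cohen's convention (0.2 small / 0.5 medium / 0.8 large): small effect.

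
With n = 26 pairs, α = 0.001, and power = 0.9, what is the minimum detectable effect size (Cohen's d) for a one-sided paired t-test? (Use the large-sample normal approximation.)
d ≈ 0.86

Minimum detectable effect (paired t-test, normal approximation):
d = (z_α + z_β) / √n
d = (3.090 + 1.282) / √26
d = 4.372 / 5.099
d ≈ 0.86

By Cohen's convention (0.2 small / 0.5 medium / 0.8 large): large effect.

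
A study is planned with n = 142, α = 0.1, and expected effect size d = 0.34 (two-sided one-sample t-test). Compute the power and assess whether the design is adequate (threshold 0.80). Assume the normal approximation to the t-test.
Power ≈ 0.99; the study is adequately powered (power ≥ 0.80)

Power calculation (one-sample t-test, normal approximation):
z_β = d · √n - z_{α/2}
z_β = 0.34 · √142 - 1.645
z_β = 0.34 · 11.916 - 1.645
z_β = 2.407

Power = Φ(z_β) = Φ(2.407) ≈ 0.992

Effect size d = 0.34 is small by Cohen's convention (0.2/0.5/0.8).

Threshold: power ≥ 0.80 is conventionally adequate.
Power ≈ 0.99 → the study is adequately powered (power ≥ 0.80).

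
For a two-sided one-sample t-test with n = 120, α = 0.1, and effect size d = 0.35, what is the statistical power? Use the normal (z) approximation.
Power ≈ 0.99

Power calculation (one-sample t-test, normal approximation):
z_β = d · √n - z_{α/2}
z_β = 0.35 · √120 - 1.645
z_β = 0.35 · 10.954 - 1.645
z_β = 2.189

Power = Φ(z_β) = Φ(2.189) ≈ 0.986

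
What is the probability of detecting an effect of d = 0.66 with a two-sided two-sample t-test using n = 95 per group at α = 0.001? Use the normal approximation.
Power ≈ 0.90

Power calculation (two-sample t-test, normal approximation):
z_β = d · √(n/2) - z_{α/2}
z_β = 0.66 · √(95/2) - 3.291
z_β = 0.66 · 6.892 - 3.291
z_β = 1.258

Power = Φ(z_β) = Φ(1.258) ≈ 0.896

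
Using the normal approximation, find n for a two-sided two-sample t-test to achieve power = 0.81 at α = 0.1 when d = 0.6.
n = 36 per group

Sample size formula (two-sample t-test, normal approximation):
n = 2 · ((z_{α/2} + z_β) / d)²

z_{α/2} = 1.645 (for α = 0.1, two-sided)
z_β = 0.878 (for power = 0.81)
d = 0.6

n = 2 · ((1.645 + 0.878) / 0.6)²
n = 2 · (4.205)²
n ≈ 35.36
Round up to the next whole number: n = 36 per group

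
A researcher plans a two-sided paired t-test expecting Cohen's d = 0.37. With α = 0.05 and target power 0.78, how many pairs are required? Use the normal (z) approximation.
n = 55 pairs

Sample size formula (paired t-test, normal approximation):
n = ((z_{α/2} + z_β) / d)²

z_{α/2} = 1.960 (for α = 0.05, two-sided)
z_β = 0.772 (for power = 0.78)
d = 0.37

n = ((1.960 + 0.772) / 0.37)²
n = (7.384)²
n ≈ 54.52
Round up to the next whole number: n = 55 pairs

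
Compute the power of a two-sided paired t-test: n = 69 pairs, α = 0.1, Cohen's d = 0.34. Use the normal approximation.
Power ≈ 0.88

Power calculation (paired t-test, normal approximation):
z_β = d · √n - z_{α/2}
z_β = 0.34 · √69 - 1.645
z_β = 0.34 · 8.307 - 1.645
z_β = 1.179

Power = Φ(z_β) = Φ(1.179) ≈ 0.881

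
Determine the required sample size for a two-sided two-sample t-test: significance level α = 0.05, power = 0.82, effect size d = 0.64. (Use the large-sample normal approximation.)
n = 41 per group

Sample size formula (two-sample t-test, normal approximation):
n = 2 · ((z_{α/2} + z_β) / d)²

z_{α/2} = 1.960 (for α = 0.05, two-sided)
z_β = 0.915 (for power = 0.82)
d = 0.64

n = 2 · ((1.960 + 0.915) / 0.64)²
n = 2 · (4.492)²
n ≈ 40.36
Round up to the next whole number: n = 41 per group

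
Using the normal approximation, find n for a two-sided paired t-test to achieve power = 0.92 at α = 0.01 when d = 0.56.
n = 51 pairs

Sample size formula (paired t-test, normal approximation):
n = ((z_{α/2} + z_β) / d)²

z_{α/2} = 2.576 (for α = 0.01, two-sided)
z_β = 1.405 (for power = 0.92)
d = 0.56

n = ((2.576 + 1.405) / 0.56)²
n = (7.109)²
n ≈ 50.54
Round up to the next whole number: n = 51 pairs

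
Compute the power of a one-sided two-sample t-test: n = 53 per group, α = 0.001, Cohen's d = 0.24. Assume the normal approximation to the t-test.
Power ≈ 0.03

Power calculation (two-sample t-test, normal approximation):
z_β = d · √(n/2) - z_α
z_β = 0.24 · √(53/2) - 3.090
z_β = 0.24 · 5.148 - 3.090
z_β = -1.855

Power = Φ(z_β) = Φ(-1.855) ≈ 0.032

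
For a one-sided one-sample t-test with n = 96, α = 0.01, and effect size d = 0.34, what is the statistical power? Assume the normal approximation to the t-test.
Power ≈ 0.84

Power calculation (one-sample t-test, normal approximation):
z_β = d · √n - z_α
z_β = 0.34 · √96 - 2.326
z_β = 0.34 · 9.798 - 2.326
z_β = 1.005

Power = Φ(z_β) = Φ(1.005) ≈ 0.843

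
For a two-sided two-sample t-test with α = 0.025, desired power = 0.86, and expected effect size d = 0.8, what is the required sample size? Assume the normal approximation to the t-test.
n = 35 per group

Sample size formula (two-sample t-test, normal approximation):
n = 2 · ((z_{α/2} + z_β) / d)²

z_{α/2} = 2.241 (for α = 0.025, two-sided)
z_β = 1.080 (for power = 0.86)
d = 0.8

n = 2 · ((2.241 + 1.080) / 0.8)²
n = 2 · (4.151)²
n ≈ 34.46
Round up to the next whole number: n = 35 per group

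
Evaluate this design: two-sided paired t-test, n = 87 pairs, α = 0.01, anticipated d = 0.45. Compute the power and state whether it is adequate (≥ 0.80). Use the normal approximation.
Power ≈ 0.95; the study is adequately powered (power ≥ 0.80)

Power calculation (paired t-test, normal approximation):
z_β = d · √n - z_{α/2}
z_β = 0.45 · √87 - 2.576
z_β = 0.45 · 9.327 - 2.576
z_β = 1.621

Power = Φ(z_β) = Φ(1.621) ≈ 0.948

Effect size d = 0.45 is small by Cohen's convention (0.2/0.5/0.8).

Threshold: power ≥ 0.80 is conventionally adequate.
Power ≈ 0.95 → the study is adequately powered (power ≥ 0.80).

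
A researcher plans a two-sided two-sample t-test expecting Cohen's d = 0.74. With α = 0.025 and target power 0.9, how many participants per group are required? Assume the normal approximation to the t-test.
n = 46 per group

Sample size formula (two-sample t-test, normal approximation):
n = 2 · ((z_{α/2} + z_β) / d)²

z_{α/2} = 2.241 (for α = 0.025, two-sided)
z_β = 1.282 (for power = 0.9)
d = 0.74

n = 2 · ((2.241 + 1.282) / 0.74)²
n = 2 · (4.761)²
n ≈ 45.33
Round up to the next whole number: n = 46 per group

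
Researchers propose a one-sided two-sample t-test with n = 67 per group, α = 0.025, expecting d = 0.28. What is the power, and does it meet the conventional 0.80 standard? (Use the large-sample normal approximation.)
Power ≈ 0.37; the study is underpowered (power < 0.80)

Power calculation (two-sample t-test, normal approximation):
z_β = d · √(n/2) - z_α
z_β = 0.28 · √(67/2) - 1.960
z_β = 0.28 · 5.788 - 1.960
z_β = -0.339

Power = Φ(z_β) = Φ(-0.339) ≈ 0.367

Effect size d = 0.28 is small by Cohen's convention (0.2/0.5/0.8).

Threshold: power ≥ 0.80 is conventionally adequate.
Power ≈ 0.37 → the study is underpowered (power < 0.80).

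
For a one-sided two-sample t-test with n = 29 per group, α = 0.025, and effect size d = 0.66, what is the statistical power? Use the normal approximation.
Power ≈ 0.71

Power calculation (two-sample t-test, normal approximation):
z_β = d · √(n/2) - z_α
z_β = 0.66 · √(29/2) - 1.960
z_β = 0.66 · 3.808 - 1.960
z_β = 0.553

Power = Φ(z_β) = Φ(0.553) ≈ 0.710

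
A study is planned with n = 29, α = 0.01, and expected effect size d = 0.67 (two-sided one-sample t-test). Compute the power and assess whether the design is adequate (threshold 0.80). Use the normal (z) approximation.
Power ≈ 0.85; the study is adequately powered (power ≥ 0.80)

Power calculation (one-sample t-test, normal approximation):
z_β = d · √n - z_{α/2}
z_β = 0.67 · √29 - 2.576
z_β = 0.67 · 5.385 - 2.576
z_β = 1.032

Power = Φ(z_β) = Φ(1.032) ≈ 0.849

Effect size d = 0.67 is medium by Cohen's convention (0.2/0.5/0.8).

Threshold: power ≥ 0.80 is conventionally adequate.
Power ≈ 0.85 → the study is adequately powered (power ≥ 0.80).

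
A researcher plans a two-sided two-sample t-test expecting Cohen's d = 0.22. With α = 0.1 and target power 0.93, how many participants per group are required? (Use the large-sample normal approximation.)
n = 403 per group

Sample size formula (two-sample t-test, normal approximation):
n = 2 · ((z_{α/2} + z_β) / d)²

z_{α/2} = 1.645 (for α = 0.1, two-sided)
z_β = 1.476 (for power = 0.93)
d = 0.22

n = 2 · ((1.645 + 1.476) / 0.22)²
n = 2 · (14.186)²
n ≈ 402.49
Round up to the next whole number: n = 403 per group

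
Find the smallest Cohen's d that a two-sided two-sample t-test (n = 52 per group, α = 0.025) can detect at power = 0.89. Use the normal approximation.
d ≈ 0.68

Minimum detectable effect (two-sample t-test, normal approximation):
d = (z_{α/2} + z_β) / √(n/2)
d = (2.241 + 1.227) / √(52/2)
d = 3.468 / 5.099
d ≈ 0.68

By Cohen's convention (0.2 small / 0.5 medium / 0.8 large): medium effect.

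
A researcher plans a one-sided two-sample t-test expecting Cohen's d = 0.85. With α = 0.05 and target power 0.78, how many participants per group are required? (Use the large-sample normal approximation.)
n = 17 per group

Sample size formula (two-sample t-test, normal approximation):
n = 2 · ((z_α + z_β) / d)²

z_α = 1.645 (for α = 0.05, one-sided)
z_β = 0.772 (for power = 0.78)
d = 0.85

n = 2 · ((1.645 + 0.772) / 0.85)²
n = 2 · (2.844)²
n ≈ 16.18
Round up to the next whole number: n = 17 per group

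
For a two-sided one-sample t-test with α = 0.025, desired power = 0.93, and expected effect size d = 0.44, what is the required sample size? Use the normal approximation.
n = 72

Sample size formula (one-sample t-test, normal approximation):
n = ((z_{α/2} + z_β) / d)²

z_{α/2} = 2.241 (for α = 0.025, two-sided)
z_β = 1.476 (for power = 0.93)
d = 0.44

n = ((2.241 + 1.476) / 0.44)²
n = (8.448)²
n ≈ 71.37
Round up to the next whole number: n = 72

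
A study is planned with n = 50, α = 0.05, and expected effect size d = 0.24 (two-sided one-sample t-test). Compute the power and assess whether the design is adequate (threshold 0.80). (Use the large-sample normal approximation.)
Power ≈ 0.40; the study is underpowered (power < 0.80)

Power calculation (one-sample t-test, normal approximation):
z_β = d · √n - z_{α/2}
z_β = 0.24 · √50 - 1.960
z_β = 0.24 · 7.071 - 1.960
z_β = -0.263

Power = Φ(z_β) = Φ(-0.263) ≈ 0.396

Effect size d = 0.24 is small by Cohen's convention (0.2/0.5/0.8).

Threshold: power ≥ 0.80 is conventionally adequate.
Power ≈ 0.40 → the study is underpowered (power < 0.80).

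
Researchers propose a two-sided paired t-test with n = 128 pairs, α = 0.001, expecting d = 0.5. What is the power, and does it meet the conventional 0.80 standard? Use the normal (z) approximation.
Power ≈ 0.99; the study is adequately powered (power ≥ 0.80)

Power calculation (paired t-test, normal approximation):
z_β = d · √n - z_{α/2}
z_β = 0.5 · √128 - 3.291
z_β = 0.5 · 11.314 - 3.291
z_β = 2.366

Power = Φ(z_β) = Φ(2.366) ≈ 0.991

Effect size d = 0.5 is medium by Cohen's convention (0.2/0.5/0.8).

Threshold: power ≥ 0.80 is conventionally adequate.
Power ≈ 0.99 → the study is adequately powered (power ≥ 0.80).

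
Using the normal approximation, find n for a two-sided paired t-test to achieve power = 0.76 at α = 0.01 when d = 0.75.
n = 20 pairs

Sample size formula (paired t-test, normal approximation):
n = ((z_{α/2} + z_β) / d)²

z_{α/2} = 2.576 (for α = 0.01, two-sided)
z_β = 0.706 (for power = 0.76)
d = 0.75

n = ((2.576 + 0.706) / 0.75)²
n = (4.376)²
n ≈ 19.15
Round up to the next whole number: n = 20 pairs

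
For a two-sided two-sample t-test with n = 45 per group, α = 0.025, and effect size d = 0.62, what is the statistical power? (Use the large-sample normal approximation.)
Power ≈ 0.76

Power calculation (two-sample t-test, normal approximation):
z_β = d · √(n/2) - z_{α/2}
z_β = 0.62 · √(45/2) - 2.241
z_β = 0.62 · 4.743 - 2.241
z_β = 0.700

Power = Φ(z_β) = Φ(0.700) ≈ 0.758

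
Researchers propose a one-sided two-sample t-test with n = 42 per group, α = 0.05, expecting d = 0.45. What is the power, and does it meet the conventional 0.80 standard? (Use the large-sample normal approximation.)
Power ≈ 0.66; the study is underpowered (power < 0.80)

Power calculation (two-sample t-test, normal approximation):
z_β = d · √(n/2) - z_α
z_β = 0.45 · √(42/2) - 1.645
z_β = 0.45 · 4.583 - 1.645
z_β = 0.417

Power = Φ(z_β) = Φ(0.417) ≈ 0.662

Effect size d = 0.45 is small by Cohen's convention (0.2/0.5/0.8).

Threshold: power ≥ 0.80 is conventionally adequate.
Power ≈ 0.66 → the study is underpowered (power < 0.80).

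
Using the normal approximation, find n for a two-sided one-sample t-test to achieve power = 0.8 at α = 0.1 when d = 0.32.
n = 61

Sample size formula (one-sample t-test, normal approximation):
n = ((z_{α/2} + z_β) / d)²

z_{α/2} = 1.645 (for α = 0.1, two-sided)
z_β = 0.842 (for power = 0.8)
d = 0.32

n = ((1.645 + 0.842) / 0.32)²
n = (7.772)²
n ≈ 60.40
Round up to the next whole number: n = 61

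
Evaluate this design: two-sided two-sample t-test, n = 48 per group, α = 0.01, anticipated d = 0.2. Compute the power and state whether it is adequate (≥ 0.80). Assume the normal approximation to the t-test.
Power ≈ 0.06; the study is underpowered (power < 0.80)

Power calculation (two-sample t-test, normal approximation):
z_β = d · √(n/2) - z_{α/2}
z_β = 0.2 · √(48/2) - 2.576
z_β = 0.2 · 4.899 - 2.576
z_β = -1.596

Power = Φ(z_β) = Φ(-1.596) ≈ 0.055

Effect size d = 0.2 is small by Cohen's convention (0.2/0.5/0.8).

Threshold: power ≥ 0.80 is conventionally adequate.
Power ≈ 0.06 → the study is underpowered (power < 0.80).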